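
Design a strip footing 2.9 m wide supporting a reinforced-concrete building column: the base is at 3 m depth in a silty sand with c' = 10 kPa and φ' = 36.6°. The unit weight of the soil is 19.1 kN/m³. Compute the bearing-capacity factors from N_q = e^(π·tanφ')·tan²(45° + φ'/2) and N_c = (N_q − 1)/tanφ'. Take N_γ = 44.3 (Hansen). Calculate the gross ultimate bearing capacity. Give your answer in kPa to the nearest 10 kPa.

tan36.6° = 0.7427, so N_q = e^(π×0.7427)·tan²(63.3°) = 10.31 × 3.953 = 40.76.
N_c = (40.76 − 1)/tan36.6° = 53.54.
Effective surcharge at the founding depth q = γ·D_f = 19.1 × 3 = 57.3 kPa.
q_ult = c·N_c + q·N_q + 0.5·γ·B·N_γ
     = 10 × 53.536 + 57.3 × 40.76 + 0.5 × 19.1 × 2.9 × 44.3
     = 535.36 + 2335.5 + 1226.9 = 4097.8 kPa.

q_ult ≈ 4100 kPa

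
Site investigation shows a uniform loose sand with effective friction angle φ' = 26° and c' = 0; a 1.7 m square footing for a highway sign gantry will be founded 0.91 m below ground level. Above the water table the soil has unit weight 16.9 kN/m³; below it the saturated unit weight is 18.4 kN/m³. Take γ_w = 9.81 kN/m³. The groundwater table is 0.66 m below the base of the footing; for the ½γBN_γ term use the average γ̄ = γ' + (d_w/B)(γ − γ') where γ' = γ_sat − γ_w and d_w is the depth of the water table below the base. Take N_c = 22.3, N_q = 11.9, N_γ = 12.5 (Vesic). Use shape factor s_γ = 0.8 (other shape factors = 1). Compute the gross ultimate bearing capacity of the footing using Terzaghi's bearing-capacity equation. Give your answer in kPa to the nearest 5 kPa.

q_ult ≈ 285 kPa

Overburden at base level: q = 16.9 × 0.91 = 15.379 kPa.
The water table is 0.66 m below the base (< B = 1.7 m), so the ½γBN_γ term uses γ̄ = γ' + (d_w/B)(γ − γ') = 8.59 + (0.66/1.7)(16.9 − 8.59) = 11.816 kN/m³.
Surcharge term q·N_q = 15.379 × 11.9 = 183.01 kPa; self-weight term 0.5·γ·B·N_γ·s_γ = 0.5 × 11.816 × 1.7 × 12.5 × 0.8 = 100.44 kPa.
q_ult = 183.01 + 100.44 = 283.45 kPa.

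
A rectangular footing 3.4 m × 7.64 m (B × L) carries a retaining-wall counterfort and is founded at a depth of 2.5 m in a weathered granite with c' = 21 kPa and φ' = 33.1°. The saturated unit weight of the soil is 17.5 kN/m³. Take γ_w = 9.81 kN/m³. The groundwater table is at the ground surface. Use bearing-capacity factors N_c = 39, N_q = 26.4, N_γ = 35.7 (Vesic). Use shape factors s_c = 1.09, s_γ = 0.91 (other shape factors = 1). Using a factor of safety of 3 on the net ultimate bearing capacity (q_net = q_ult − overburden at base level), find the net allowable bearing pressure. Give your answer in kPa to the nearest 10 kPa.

Water table at ground surface, so effective unit weight γ' = 17.5 − 9.81 = 7.69 kN/m³ is used throughout; overburden q = 7.69 × 2.5 = 19.225 kPa; the same γ' applies in the ½γBN_γ term.
Cohesion term c·N_c·s_c = 21 × 39 × 1.09 = 892.71 kPa; surcharge term q·N_q = 19.225 × 26.4 = 507.54 kPa; self-weight term 0.5·γ·B·N_γ·s_γ = 0.5 × 7.69 × 3.4 × 35.7 × 0.91 = 424.7 kPa.
q_ult = 892.71 + 507.54 + 424.7 = 1825 kPa.
q_net = 1825 − 19.225 = 1805.7 kPa.
q_all(net) = 1805.7 / 3 = 601.91 kPa.

q_all(net) ≈ 600 kPa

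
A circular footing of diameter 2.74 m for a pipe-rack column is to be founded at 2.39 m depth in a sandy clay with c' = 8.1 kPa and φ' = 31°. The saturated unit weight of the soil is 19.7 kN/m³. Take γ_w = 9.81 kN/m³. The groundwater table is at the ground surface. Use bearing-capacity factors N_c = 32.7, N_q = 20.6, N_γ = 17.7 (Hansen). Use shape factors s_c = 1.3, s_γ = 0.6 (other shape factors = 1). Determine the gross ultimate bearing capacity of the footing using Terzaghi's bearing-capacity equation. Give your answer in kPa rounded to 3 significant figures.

Water table at ground surface, so effective unit weight γ' = 19.7 − 9.81 = 9.89 kN/m³ is used throughout; overburden q = 9.89 × 2.39 = 23.637 kPa; the same γ' applies in the ½γBN_γ term.
Cohesion term c·N_c·s_c = 8.1 × 32.7 × 1.3 = 344.33 kPa; surcharge term q·N_q = 23.637 × 20.6 = 486.92 kPa; self-weight term 0.5·γ·B·N_γ·s_γ = 0.5 × 9.89 × 2.74 × 17.7 × 0.6 = 143.89 kPa.
q_ult = 344.33 + 486.92 + 143.89 = 975.15 kPa.

q_ult ≈ 975 kPa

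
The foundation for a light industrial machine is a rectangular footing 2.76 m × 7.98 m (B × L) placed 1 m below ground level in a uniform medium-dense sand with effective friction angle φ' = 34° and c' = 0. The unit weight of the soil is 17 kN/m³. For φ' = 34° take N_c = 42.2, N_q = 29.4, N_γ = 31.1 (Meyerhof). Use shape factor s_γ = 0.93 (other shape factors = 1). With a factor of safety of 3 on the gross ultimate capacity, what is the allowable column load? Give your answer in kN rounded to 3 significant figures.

P_all ≈ 8650 kN

Effective surcharge at the founding depth q = γ·D_f = 17 × 1 = 17 kPa.
q_ult = q·N_q + 0.5·γ·B·N_γ·s_γ
     = 17 × 29.4 + 0.5 × 17 × 2.76 × 31.1 × 0.93
     = 499.8 + 678.53 = 1178.3 kPa.
Gross allowable pressure q_all = 1178.3 / 3 = 392.78 kPa.
Footing area = 22.0248 m², so allowable column load = 392.78 × 22.0248 = 8650.9 kN.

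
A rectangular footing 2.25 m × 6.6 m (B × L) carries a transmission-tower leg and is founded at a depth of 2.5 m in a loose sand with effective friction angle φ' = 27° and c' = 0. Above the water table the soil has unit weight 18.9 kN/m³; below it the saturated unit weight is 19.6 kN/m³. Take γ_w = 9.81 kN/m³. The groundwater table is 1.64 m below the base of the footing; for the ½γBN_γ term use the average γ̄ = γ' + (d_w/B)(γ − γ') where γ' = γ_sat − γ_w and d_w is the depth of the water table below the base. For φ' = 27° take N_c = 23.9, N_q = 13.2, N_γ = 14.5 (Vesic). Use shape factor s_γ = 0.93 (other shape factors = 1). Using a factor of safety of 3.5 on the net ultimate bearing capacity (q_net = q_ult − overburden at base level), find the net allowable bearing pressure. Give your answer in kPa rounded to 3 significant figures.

Effective surcharge at the founding depth q = γ·D_f = 18.9 × 2.5 = 47.25 kPa.
With d_w = 1.64 m < B, γ̄ = 9.79 + (1.64/2.25) × (18.9 − 9.79) = 16.43 kN/m³.
q_ult = q·N_q + 0.5·γ·B·N_γ·s_γ
     = 47.25 × 13.2 + 0.5 × 16.43 × 2.25 × 14.5 × 0.93
     = 623.7 + 249.26 = 872.96 kPa.
q_net = 872.96 − 47.25 = 825.71 kPa.
q_all(net) = 825.71 / 3.5 = 235.92 kPa.

q_all(net) ≈ 236 kPa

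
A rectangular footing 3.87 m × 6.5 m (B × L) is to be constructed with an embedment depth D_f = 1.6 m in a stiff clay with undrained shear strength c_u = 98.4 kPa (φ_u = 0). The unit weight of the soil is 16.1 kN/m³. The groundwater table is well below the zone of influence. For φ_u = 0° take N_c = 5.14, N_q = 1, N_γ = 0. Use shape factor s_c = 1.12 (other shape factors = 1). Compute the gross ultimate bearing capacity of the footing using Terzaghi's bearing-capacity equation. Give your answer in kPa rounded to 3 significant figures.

q = γ·D_f = 16.1 × 1.6 = 25.76 kPa.
c·N_c·s_c = 98.4 × 5.14 × 1.12 = 566.47 kPa
q·N_q = 25.76 × 1 = 25.76 kPa
q_ult = 566.47 + 25.76 = 592.23 kPa.

q_ult ≈ 592 kPa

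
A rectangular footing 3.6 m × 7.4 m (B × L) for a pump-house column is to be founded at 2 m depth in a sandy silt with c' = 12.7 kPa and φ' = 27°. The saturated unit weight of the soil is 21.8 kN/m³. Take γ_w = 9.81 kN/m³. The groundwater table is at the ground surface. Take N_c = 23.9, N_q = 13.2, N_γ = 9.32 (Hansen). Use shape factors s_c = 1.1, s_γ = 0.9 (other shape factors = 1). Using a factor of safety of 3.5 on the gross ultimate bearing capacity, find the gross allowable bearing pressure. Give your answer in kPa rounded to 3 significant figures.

Water table at ground surface, so effective unit weight γ' = 21.8 − 9.81 = 11.99 kN/m³ is used throughout; overburden q = 11.99 × 2 = 23.98 kPa; the same γ' applies in the ½γBN_γ term.
Cohesion term c·N_c·s_c = 12.7 × 23.9 × 1.1 = 333.88 kPa; surcharge term q·N_q = 23.98 × 13.2 = 316.54 kPa; self-weight term 0.5·γ·B·N_γ·s_γ = 0.5 × 11.99 × 3.6 × 9.32 × 0.9 = 181.03 kPa.
q_ult = 333.88 + 316.54 + 181.03 = 831.45 kPa.
q_all = 831.45 / 3.5 = 237.56 kPa.

q_all ≈ 238 kPa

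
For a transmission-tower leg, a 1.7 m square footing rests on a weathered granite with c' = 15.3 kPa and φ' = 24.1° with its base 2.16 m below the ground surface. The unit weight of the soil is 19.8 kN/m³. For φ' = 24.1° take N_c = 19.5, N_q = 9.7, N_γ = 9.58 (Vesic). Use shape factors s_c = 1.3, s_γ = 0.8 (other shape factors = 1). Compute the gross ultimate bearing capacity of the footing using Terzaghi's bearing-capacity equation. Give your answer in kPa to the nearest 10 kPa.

q_ult ≈ 930 kPa

q = γ·D_f = 19.8 × 2.16 = 42.768 kPa.
c·N_c·s_c = 15.3 × 19.5 × 1.3 = 387.86 kPa
q·N_q = 42.768 × 9.7 = 414.85 kPa
0.5·γ·B·N_γ·s_γ = 0.5 × 19.8 × 1.7 × 9.58 × 0.8 = 128.99 kPa
q_ult = 387.86 + 414.85 + 128.99 = 931.69 kPa.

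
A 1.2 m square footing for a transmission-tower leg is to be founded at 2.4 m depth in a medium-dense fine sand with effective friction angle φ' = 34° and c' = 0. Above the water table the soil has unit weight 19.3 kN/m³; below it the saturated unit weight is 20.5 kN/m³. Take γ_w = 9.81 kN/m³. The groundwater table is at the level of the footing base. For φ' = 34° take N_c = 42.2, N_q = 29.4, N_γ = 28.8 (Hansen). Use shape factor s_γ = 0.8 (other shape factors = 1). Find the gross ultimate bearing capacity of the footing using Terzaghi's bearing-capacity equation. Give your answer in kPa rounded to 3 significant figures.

Overburden at base level: q = 19.3 × 2.4 = 46.32 kPa.
Below the base the soil is submerged, so the ½γBN_γ term uses γ' = 20.5 − 9.81 = 10.69 kN/m³.
Surcharge term q·N_q = 46.32 × 29.4 = 1361.8 kPa; self-weight term 0.5·γ·B·N_γ·s_γ = 0.5 × 10.69 × 1.2 × 28.8 × 0.8 = 147.78 kPa.
q_ult = 1361.8 + 147.78 = 1509.6 kPa.

q_ult ≈ 1510 kPa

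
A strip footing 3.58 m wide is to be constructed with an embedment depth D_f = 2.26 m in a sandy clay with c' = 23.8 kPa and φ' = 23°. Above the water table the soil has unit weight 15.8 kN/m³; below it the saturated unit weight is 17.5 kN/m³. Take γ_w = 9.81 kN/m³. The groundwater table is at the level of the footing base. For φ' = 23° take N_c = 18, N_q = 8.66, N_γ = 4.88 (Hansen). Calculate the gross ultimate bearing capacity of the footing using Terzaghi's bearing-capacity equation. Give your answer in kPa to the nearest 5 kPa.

q_ult ≈ 805 kPa

Effective surcharge at the founding depth q = γ·D_f = 15.8 × 2.26 = 35.708 kPa.
The water table coincides with the base, so in the self-weight term γ → γ' = 7.69 kN/m³.
q_ult = c·N_c + q·N_q + 0.5·γ·B·N_γ
     = 23.8 × 18 + 35.708 × 8.66 + 0.5 × 7.69 × 3.58 × 4.88
     = 428.4 + 309.23 + 67.174 = 804.8 kPa.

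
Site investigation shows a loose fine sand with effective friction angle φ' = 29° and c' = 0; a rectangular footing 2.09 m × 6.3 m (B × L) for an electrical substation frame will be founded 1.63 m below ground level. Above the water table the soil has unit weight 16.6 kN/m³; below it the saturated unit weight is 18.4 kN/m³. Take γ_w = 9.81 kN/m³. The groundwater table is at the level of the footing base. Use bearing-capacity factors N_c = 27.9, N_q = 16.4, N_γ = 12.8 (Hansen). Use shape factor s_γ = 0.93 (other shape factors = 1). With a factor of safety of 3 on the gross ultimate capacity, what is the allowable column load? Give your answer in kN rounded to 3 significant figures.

q = γ·D_f = 16.6 × 1.63 = 27.058 kPa.
For the ½γBN_γ term take γ' = 18.4 − 9.81 = 8.59 kN/m³ (soil below base is submerged).
q·N_q = 27.058 × 16.4 = 443.75 kPa
0.5·γ·B·N_γ·s_γ = 0.5 × 8.59 × 2.09 × 12.8 × 0.93 = 106.86 kPa
q_ult = 443.75 + 106.86 = 550.61 kPa.
Gross allowable pressure q_all = 550.61 / 3 = 183.54 kPa.
Footing area = 13.167 m², so allowable column load = 183.54 × 13.167 = 2416.6 kN.

P_all ≈ 2420 kN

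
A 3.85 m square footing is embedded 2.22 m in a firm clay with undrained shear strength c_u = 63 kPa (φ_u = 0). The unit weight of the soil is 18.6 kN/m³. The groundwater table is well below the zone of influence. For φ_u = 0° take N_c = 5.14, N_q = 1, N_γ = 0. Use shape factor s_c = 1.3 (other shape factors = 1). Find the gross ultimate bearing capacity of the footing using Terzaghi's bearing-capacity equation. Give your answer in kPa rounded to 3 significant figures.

Effective surcharge at the founding depth q = γ·D_f = 18.6 × 2.22 = 41.292 kPa.
q_ult = c·N_c·s_c + q·N_q
     = 63 × 5.14 × 1.3 + 41.292 × 1
     = 420.97 + 41.292 = 462.26 kPa.

q_ult ≈ 462 kPa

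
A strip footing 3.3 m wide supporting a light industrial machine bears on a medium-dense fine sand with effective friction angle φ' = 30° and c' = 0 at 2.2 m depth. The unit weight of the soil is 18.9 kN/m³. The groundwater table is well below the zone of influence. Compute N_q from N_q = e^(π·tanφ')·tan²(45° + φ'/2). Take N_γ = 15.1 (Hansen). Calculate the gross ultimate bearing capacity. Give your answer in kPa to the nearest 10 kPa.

tan30° = 0.5774, so N_q = e^(π×0.5774)·tan²(60°) = 6.134 × 3.0 = 18.4.
Effective surcharge at the founding depth q = γ·D_f = 18.9 × 2.2 = 41.58 kPa.
q_ult = q·N_q + 0.5·γ·B·N_γ
     = 41.58 × 18.401 + 0.5 × 18.9 × 3.3 × 15.1
     = 765.12 + 470.89 = 1236 kPa.

q_ult ≈ 1240 kPa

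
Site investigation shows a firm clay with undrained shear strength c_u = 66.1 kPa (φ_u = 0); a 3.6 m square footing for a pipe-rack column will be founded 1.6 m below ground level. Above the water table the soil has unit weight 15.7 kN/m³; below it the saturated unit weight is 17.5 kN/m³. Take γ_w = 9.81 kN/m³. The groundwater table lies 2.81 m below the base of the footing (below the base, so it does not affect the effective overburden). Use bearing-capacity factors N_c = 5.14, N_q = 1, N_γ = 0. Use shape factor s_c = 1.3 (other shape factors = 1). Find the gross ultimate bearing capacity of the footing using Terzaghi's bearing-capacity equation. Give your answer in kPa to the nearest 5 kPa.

Overburden at base level: q = 15.7 × 1.6 = 25.12 kPa.
Cohesion term c·N_c·s_c = 66.1 × 5.14 × 1.3 = 441.68 kPa; surcharge term q·N_q = 25.12 × 1 = 25.12 kPa.
q_ult = 441.68 + 25.12 = 466.8 kPa.

q_ult ≈ 465 kPa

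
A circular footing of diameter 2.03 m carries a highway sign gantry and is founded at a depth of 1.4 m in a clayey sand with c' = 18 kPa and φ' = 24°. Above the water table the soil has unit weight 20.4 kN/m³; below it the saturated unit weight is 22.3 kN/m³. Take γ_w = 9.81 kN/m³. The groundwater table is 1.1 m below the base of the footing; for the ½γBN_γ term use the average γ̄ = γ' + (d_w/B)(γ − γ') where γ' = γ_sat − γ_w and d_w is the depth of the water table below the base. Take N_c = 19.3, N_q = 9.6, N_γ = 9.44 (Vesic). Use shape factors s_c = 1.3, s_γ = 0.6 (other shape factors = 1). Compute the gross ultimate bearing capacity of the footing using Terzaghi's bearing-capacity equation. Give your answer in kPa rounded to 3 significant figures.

Effective surcharge at the founding depth q = γ·D_f = 20.4 × 1.4 = 28.56 kPa.
With d_w = 1.1 m < B, γ̄ = 12.49 + (1.1/2.03) × (20.4 − 12.49) = 16.776 kN/m³.
q_ult = c·N_c·s_c + q·N_q + 0.5·γ·B·N_γ·s_γ
     = 18 × 19.3 × 1.3 + 28.56 × 9.6 + 0.5 × 16.776 × 2.03 × 9.44 × 0.6
     = 451.62 + 274.18 + 96.446 = 822.24 kPa.

q_ult ≈ 822 kPa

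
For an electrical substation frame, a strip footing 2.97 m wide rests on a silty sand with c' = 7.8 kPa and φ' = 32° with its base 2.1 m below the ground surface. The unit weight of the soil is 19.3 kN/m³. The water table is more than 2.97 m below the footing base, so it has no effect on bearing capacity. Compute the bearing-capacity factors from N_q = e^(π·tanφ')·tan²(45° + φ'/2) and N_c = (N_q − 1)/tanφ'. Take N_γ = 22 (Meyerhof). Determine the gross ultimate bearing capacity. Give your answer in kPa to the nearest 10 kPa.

tan32° = 0.6249, so N_q = e^(π×0.6249)·tan²(61°) = 7.121 × 3.255 = 23.18.
N_c = (23.18 − 1)/tan32° = 35.49.
Overburden at base level: q = 19.3 × 2.1 = 40.53 kPa.
Cohesion term c·N_c = 7.8 × 35.49 = 276.82 kPa; surcharge term q·N_q = 40.53 × 23.177 = 939.35 kPa; self-weight term 0.5·γ·B·N_γ = 0.5 × 19.3 × 2.97 × 22 = 630.53 kPa.
q_ult = 276.82 + 939.35 + 630.53 = 1846.7 kPa.

q_ult ≈ 1850 kPa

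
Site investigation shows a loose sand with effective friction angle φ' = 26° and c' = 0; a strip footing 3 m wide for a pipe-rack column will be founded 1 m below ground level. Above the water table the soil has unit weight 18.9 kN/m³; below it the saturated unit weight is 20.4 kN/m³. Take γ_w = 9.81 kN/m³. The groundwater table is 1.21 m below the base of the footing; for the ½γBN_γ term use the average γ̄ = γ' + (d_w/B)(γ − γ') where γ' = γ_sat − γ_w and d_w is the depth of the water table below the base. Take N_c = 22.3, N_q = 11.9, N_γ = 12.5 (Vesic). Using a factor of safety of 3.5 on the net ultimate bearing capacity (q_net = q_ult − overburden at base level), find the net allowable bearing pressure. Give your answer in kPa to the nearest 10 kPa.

q_all(net) ≈ 130 kPa

Overburden at base level: q = 18.9 × 1 = 18.9 kPa.
The water table is 1.21 m below the base (< B = 3 m), so the ½γBN_γ term uses γ̄ = γ' + (d_w/B)(γ − γ') = 10.59 + (1.21/3)(18.9 − 10.59) = 13.942 kN/m³.
Surcharge term q·N_q = 18.9 × 11.9 = 224.91 kPa; self-weight term 0.5·γ·B·N_γ = 0.5 × 13.942 × 3 × 12.5 = 261.41 kPa.
q_ult = 224.91 + 261.41 = 486.32 kPa.
q_net = 486.32 − 18.9 = 467.42 kPa.
q_all(net) = 467.42 / 3.5 = 133.55 kPa.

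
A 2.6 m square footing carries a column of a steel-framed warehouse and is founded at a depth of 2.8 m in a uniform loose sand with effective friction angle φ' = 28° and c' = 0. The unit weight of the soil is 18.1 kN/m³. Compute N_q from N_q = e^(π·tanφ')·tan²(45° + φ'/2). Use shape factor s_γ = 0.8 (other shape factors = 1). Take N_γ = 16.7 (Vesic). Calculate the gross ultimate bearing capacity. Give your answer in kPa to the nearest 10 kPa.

tan28° = 0.5317, so N_q = e^(π×0.5317)·tan²(59°) = 5.314 × 2.77 = 14.72.
Effective surcharge at the founding depth q = γ·D_f = 18.1 × 2.8 = 50.68 kPa.
q_ult = q·N_q + 0.5·γ·B·N_γ·s_γ
     = 50.68 × 14.72 + 0.5 × 18.1 × 2.6 × 16.7 × 0.8
     = 746 + 314.36 = 1060.4 kPa.

q_ult ≈ 1060 kPa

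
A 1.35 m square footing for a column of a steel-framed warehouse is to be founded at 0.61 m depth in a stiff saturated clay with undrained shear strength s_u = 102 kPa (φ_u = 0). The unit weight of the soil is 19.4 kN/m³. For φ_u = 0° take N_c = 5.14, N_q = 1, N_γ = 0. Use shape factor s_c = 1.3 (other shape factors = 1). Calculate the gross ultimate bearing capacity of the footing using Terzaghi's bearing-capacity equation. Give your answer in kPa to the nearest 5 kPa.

q = γ·D_f = 19.4 × 0.61 = 11.834 kPa.
c·N_c·s_c = 102 × 5.14 × 1.3 = 681.56 kPa
q·N_q = 11.834 × 1 = 11.834 kPa
q_ult = 681.56 + 11.834 = 693.4 kPa.

q_ult ≈ 695 kPa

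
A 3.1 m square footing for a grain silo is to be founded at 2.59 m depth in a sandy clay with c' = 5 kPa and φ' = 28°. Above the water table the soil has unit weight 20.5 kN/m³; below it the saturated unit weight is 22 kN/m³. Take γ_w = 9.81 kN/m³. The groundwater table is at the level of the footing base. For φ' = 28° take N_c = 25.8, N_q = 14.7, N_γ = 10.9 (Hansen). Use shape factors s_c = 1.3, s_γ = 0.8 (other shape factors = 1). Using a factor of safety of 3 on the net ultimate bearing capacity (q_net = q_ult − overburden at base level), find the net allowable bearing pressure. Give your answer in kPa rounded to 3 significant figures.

Effective surcharge at the founding depth q = γ·D_f = 20.5 × 2.59 = 53.095 kPa.
The water table coincides with the base, so in the self-weight term γ → γ' = 12.19 kN/m³.
q_ult = c·N_c·s_c + q·N_q + 0.5·γ·B·N_γ·s_γ
     = 5 × 25.8 × 1.3 + 53.095 × 14.7 + 0.5 × 12.19 × 3.1 × 10.9 × 0.8
     = 167.7 + 780.5 + 164.76 = 1113 kPa.
q_net = 1113 − 53.095 = 1059.9 kPa.
q_all(net) = 1059.9 / 3 = 353.29 kPa.

q_all(net) ≈ 353 kPa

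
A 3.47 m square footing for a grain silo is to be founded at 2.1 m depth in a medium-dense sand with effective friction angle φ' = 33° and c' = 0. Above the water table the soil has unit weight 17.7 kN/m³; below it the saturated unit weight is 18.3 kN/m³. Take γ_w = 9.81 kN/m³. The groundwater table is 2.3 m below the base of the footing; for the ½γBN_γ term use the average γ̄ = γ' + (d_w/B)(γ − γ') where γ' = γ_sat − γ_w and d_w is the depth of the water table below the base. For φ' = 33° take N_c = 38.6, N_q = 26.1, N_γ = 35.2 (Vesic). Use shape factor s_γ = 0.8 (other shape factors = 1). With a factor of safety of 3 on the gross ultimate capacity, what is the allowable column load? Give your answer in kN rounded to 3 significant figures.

Overburden at base level: q = 17.7 × 2.1 = 37.17 kPa.
The water table is 2.3 m below the base (< B = 3.47 m), so the ½γBN_γ term uses γ̄ = γ' + (d_w/B)(γ − γ') = 8.49 + (2.3/3.47)(17.7 − 8.49) = 14.595 kN/m³.
Surcharge term q·N_q = 37.17 × 26.1 = 970.14 kPa; self-weight term 0.5·γ·B·N_γ·s_γ = 0.5 × 14.595 × 3.47 × 35.2 × 0.8 = 713.06 kPa.
q_ult = 970.14 + 713.06 = 1683.2 kPa.
Gross allowable pressure q_all = 1683.2 / 3 = 561.06 kPa.
Footing area = 12.0409 m², so allowable column load = 561.06 × 12.0409 = 6755.7 kN.

P_all ≈ 6760 kN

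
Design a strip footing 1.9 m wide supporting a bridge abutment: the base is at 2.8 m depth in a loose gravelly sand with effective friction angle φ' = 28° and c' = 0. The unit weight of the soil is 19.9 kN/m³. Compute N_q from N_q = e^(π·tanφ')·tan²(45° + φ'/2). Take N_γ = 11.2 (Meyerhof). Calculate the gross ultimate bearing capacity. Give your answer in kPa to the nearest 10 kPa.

tan28° = 0.5317, so N_q = e^(π×0.5317)·tan²(59°) = 5.314 × 2.77 = 14.72.
Overburden at base level: q = 19.9 × 2.8 = 55.72 kPa.
Surcharge term q·N_q = 55.72 × 14.72 = 820.19 kPa; self-weight term 0.5·γ·B·N_γ = 0.5 × 19.9 × 1.9 × 11.2 = 211.74 kPa.
q_ult = 820.19 + 211.74 = 1031.9 kPa.

q_ult ≈ 1030 kPa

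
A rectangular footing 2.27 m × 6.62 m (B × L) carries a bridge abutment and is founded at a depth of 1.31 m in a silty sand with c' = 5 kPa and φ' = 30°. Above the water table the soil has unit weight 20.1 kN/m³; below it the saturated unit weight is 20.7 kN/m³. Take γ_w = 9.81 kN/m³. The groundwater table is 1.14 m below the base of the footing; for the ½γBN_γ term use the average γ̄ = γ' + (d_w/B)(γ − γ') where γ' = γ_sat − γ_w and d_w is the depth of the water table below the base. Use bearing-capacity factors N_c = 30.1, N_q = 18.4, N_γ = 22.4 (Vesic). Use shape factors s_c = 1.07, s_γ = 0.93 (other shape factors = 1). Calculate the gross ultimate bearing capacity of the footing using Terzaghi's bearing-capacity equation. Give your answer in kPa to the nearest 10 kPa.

q_ult ≈ 1010 kPa

Overburden at base level: q = 20.1 × 1.31 = 26.331 kPa.
The water table is 1.14 m below the base (< B = 2.27 m), so the ½γBN_γ term uses γ̄ = γ' + (d_w/B)(γ − γ') = 10.89 + (1.14/2.27)(20.1 − 10.89) = 15.515 kN/m³.
Cohesion term c·N_c·s_c = 5 × 30.1 × 1.07 = 161.03 kPa; surcharge term q·N_q = 26.331 × 18.4 = 484.49 kPa; self-weight term 0.5·γ·B·N_γ·s_γ = 0.5 × 15.515 × 2.27 × 22.4 × 0.93 = 366.85 kPa.
q_ult = 161.03 + 484.49 + 366.85 = 1012.4 kPa.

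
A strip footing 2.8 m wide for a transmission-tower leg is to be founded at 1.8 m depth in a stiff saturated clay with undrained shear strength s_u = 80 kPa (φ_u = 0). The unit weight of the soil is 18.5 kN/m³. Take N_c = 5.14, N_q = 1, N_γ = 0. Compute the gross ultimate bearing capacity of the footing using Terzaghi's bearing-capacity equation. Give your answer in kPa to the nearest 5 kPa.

q_ult ≈ 445 kPa

q = γ·D_f = 18.5 × 1.8 = 33.3 kPa.
c·N_c = 80 × 5.14 = 411.2 kPa
q·N_q = 33.3 × 1 = 33.3 kPa
q_ult = 411.2 + 33.3 = 444.5 kPa.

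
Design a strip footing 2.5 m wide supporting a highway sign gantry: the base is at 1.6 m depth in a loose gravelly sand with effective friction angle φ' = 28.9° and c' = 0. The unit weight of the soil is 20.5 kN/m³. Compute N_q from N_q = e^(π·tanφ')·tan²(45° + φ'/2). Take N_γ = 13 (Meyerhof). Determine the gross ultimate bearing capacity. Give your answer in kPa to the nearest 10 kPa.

q_ult ≈ 870 kPa

tan28.9° = 0.552, so N_q = e^(π×0.552)·tan²(59.45°) = 5.665 × 2.871 = 16.26.
Effective surcharge at the founding depth q = γ·D_f = 20.5 × 1.6 = 32.8 kPa.
q_ult = q·N_q + 0.5·γ·B·N_γ
     = 32.8 × 16.261 + 0.5 × 20.5 × 2.5 × 13
     = 533.36 + 333.12 = 866.49 kPa.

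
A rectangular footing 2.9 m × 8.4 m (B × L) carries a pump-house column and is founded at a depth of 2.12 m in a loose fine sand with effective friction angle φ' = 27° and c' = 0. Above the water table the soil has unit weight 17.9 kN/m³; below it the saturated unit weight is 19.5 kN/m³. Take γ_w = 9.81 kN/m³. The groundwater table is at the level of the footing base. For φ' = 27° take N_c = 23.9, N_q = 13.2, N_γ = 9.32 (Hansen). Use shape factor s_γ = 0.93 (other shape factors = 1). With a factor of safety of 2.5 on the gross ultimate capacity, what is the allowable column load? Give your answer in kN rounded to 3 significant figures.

q = γ·D_f = 17.9 × 2.12 = 37.948 kPa.
For the ½γBN_γ term take γ' = 19.5 − 9.81 = 9.69 kN/m³ (soil below base is submerged).
q·N_q = 37.948 × 13.2 = 500.91 kPa
0.5·γ·B·N_γ·s_γ = 0.5 × 9.69 × 2.9 × 9.32 × 0.93 = 121.78 kPa
q_ult = 500.91 + 121.78 = 622.7 kPa.
Gross allowable pressure q_all = 622.7 / 2.5 = 249.08 kPa.
Footing area = 24.36 m², so allowable column load = 249.08 × 24.36 = 6067.6 kN.

P_all ≈ 6070 kN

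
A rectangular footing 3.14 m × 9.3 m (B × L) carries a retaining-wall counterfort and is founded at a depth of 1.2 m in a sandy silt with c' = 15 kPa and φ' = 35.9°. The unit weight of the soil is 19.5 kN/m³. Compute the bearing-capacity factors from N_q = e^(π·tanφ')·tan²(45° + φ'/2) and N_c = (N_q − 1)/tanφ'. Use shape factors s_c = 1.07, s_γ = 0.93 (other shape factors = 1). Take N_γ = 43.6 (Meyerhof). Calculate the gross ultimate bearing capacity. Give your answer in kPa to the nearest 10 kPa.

tan35.9° = 0.7239, so N_q = e^(π×0.7239)·tan²(62.95°) = 9.719 × 3.835 = 37.28.
N_c = (37.28 − 1)/tan35.9° = 50.11.
q = γ·D_f = 19.5 × 1.2 = 23.4 kPa.
c·N_c·s_c = 15 × 50.115 × 1.07 = 804.34 kPa
q·N_q = 23.4 × 37.277 = 872.28 kPa
0.5·γ·B·N_γ·s_γ = 0.5 × 19.5 × 3.14 × 43.6 × 0.93 = 1241.4 kPa
q_ult = 804.34 + 872.28 + 1241.4 = 2918 kPa.

q_ult ≈ 2920 kPa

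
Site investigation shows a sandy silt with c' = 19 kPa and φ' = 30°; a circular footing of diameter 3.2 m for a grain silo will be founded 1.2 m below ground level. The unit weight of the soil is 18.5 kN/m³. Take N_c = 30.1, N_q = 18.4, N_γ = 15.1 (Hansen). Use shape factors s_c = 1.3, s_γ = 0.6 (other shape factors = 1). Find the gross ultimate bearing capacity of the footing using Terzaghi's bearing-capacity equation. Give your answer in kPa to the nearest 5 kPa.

q = γ·D_f = 18.5 × 1.2 = 22.2 kPa.
c·N_c·s_c = 19 × 30.1 × 1.3 = 743.47 kPa
q·N_q = 22.2 × 18.4 = 408.48 kPa
0.5·γ·B·N_γ·s_γ = 0.5 × 18.5 × 3.2 × 15.1 × 0.6 = 268.18 kPa
q_ult = 743.47 + 408.48 + 268.18 = 1420.1 kPa.

q_ult ≈ 1420 kPa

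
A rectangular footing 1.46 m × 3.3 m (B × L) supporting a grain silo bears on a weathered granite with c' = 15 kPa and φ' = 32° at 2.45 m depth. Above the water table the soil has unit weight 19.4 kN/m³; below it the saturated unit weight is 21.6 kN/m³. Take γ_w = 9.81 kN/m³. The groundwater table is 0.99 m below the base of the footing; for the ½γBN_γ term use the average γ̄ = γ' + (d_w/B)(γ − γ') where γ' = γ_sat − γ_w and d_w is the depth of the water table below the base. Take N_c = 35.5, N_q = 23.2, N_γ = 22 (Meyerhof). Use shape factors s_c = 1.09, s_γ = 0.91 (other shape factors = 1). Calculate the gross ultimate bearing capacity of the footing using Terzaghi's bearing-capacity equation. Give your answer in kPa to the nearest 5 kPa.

q_ult ≈ 1930 kPa

q = γ·D_f = 19.4 × 2.45 = 47.53 kPa.
γ' = 11.79 kN/m³; averaging over the depth B below the base, γ̄ = γ' + (d_w/B)(γ − γ') = 16.95 kN/m³.
c·N_c·s_c = 15 × 35.5 × 1.09 = 580.43 kPa
q·N_q = 47.53 × 23.2 = 1102.7 kPa
0.5·γ·B·N_γ·s_γ = 0.5 × 16.95 × 1.46 × 22 × 0.91 = 247.72 kPa
q_ult = 580.43 + 1102.7 + 247.72 = 1930.8 kPa.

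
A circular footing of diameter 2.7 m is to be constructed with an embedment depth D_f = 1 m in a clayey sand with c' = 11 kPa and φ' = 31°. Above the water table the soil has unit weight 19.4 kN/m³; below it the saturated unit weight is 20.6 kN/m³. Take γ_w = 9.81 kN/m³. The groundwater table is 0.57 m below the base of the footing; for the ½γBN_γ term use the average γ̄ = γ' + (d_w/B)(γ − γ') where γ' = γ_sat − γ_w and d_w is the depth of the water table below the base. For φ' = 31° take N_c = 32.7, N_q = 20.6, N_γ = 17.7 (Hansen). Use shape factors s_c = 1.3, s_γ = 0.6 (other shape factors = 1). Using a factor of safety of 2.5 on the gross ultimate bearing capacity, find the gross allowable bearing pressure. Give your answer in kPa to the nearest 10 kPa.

q_all ≈ 420 kPa

Overburden at base level: q = 19.4 × 1 = 19.4 kPa.
The water table is 0.57 m below the base (< B = 2.7 m), so the ½γBN_γ term uses γ̄ = γ' + (d_w/B)(γ − γ') = 10.79 + (0.57/2.7)(19.4 − 10.79) = 12.608 kN/m³.
Cohesion term c·N_c·s_c = 11 × 32.7 × 1.3 = 467.61 kPa; surcharge term q·N_q = 19.4 × 20.6 = 399.64 kPa; self-weight term 0.5·γ·B·N_γ·s_γ = 0.5 × 12.608 × 2.7 × 17.7 × 0.6 = 180.76 kPa.
q_ult = 467.61 + 399.64 + 180.76 = 1048 kPa.
q_all = 1048 / 2.5 = 419.2 kPa.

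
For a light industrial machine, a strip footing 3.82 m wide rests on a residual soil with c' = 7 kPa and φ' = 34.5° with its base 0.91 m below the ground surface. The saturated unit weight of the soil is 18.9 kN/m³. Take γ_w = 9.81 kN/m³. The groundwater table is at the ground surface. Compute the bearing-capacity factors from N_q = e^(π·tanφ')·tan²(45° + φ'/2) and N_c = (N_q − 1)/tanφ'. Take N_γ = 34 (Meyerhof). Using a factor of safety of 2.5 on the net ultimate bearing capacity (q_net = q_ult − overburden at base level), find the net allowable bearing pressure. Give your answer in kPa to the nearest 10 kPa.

N_q = e^(π·tan34.5°)·tan²(62.25°) = 31.3; N_c = (N_q − 1)/tanφ' = 44.09.
γ' = 18.9 − 9.81 = 9.09 kN/m³ (submerged throughout). q = 9.09 × 0.91 = 8.2719 kPa; the same γ' applies in the ½γBN_γ term.
c·N_c = 7 × 44.085 = 308.6 kPa
q·N_q = 8.2719 × 31.299 = 258.9 kPa
0.5·γ·B·N_γ = 0.5 × 9.09 × 3.82 × 34 = 590.3 kPa
q_ult = 308.6 + 258.9 + 590.3 = 1157.8 kPa.
q_net = 1157.8 − 8.2719 = 1149.5 kPa.
q_all(net) = 1149.5 / 2.5 = 459.81 kPa.

q_all(net) ≈ 460 kPa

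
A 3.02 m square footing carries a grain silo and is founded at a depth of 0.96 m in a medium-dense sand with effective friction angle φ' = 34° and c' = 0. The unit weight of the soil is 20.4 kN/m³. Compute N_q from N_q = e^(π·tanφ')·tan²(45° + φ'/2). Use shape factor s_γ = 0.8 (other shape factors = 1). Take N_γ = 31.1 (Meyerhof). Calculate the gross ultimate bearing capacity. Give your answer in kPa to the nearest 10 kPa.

tan34° = 0.6745, so N_q = e^(π×0.6745)·tan²(62°) = 8.323 × 3.537 = 29.44.
Effective surcharge at the founding depth q = γ·D_f = 20.4 × 0.96 = 19.584 kPa.
q_ult = q·N_q + 0.5·γ·B·N_γ·s_γ
     = 19.584 × 29.44 + 0.5 × 20.4 × 3.02 × 31.1 × 0.8
     = 576.55 + 766.4 = 1343 kPa.

q_ult ≈ 1340 kPa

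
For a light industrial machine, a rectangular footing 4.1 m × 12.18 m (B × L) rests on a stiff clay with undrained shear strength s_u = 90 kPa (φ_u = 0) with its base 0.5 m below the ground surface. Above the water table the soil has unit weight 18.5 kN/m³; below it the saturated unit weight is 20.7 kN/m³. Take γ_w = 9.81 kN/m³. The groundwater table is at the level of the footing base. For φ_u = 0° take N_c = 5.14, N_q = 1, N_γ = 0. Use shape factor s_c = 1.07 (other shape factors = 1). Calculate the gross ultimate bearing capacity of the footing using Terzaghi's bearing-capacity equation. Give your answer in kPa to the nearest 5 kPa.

Overburden at base level: q = 18.5 × 0.5 = 9.25 kPa.
Cohesion term c·N_c·s_c = 90 × 5.14 × 1.07 = 494.98 kPa; surcharge term q·N_q = 9.25 × 1 = 9.25 kPa.
q_ult = 494.98 + 9.25 = 504.23 kPa.

q_ult ≈ 505 kPa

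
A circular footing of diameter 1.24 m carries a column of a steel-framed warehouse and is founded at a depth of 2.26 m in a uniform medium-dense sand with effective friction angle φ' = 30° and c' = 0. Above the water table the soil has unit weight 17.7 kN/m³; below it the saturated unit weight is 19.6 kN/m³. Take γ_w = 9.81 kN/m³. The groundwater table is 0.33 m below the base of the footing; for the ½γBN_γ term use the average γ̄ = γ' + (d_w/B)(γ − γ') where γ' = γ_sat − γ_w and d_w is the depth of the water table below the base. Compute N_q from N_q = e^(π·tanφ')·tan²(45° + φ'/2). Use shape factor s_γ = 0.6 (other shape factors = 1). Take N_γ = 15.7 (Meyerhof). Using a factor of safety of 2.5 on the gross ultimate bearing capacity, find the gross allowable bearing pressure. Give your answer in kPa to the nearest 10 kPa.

q_all ≈ 320 kPa

N_q = e^(π·tan30°)·tan²(60°) = 18.4.
Overburden at base level: q = 17.7 × 2.26 = 40.002 kPa.
The water table is 0.33 m below the base (< B = 1.24 m), so the ½γBN_γ term uses γ̄ = γ' + (d_w/B)(γ − γ') = 9.79 + (0.33/1.24)(17.7 − 9.79) = 11.895 kN/m³.
Surcharge term q·N_q = 40.002 × 18.401 = 736.08 kPa; self-weight term 0.5·γ·B·N_γ·s_γ = 0.5 × 11.895 × 1.24 × 15.7 × 0.6 = 69.472 kPa.
q_ult = 736.08 + 69.472 = 805.55 kPa.
q_all = 805.55 / 2.5 = 322.22 kPa.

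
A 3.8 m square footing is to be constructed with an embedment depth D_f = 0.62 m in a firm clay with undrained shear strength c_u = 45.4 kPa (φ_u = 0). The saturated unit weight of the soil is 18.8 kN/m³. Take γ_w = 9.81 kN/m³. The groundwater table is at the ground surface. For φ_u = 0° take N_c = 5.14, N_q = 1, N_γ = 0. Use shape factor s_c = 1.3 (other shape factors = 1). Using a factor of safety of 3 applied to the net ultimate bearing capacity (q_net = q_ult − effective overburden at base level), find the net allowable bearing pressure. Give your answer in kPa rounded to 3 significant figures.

γ' = 18.8 − 9.81 = 8.99 kN/m³ (submerged throughout). q = 8.99 × 0.62 = 5.5738 kPa.
c·N_c·s_c = 45.4 × 5.14 × 1.3 = 303.36 kPa
q·N_q = 5.5738 × 1 = 5.5738 kPa
q_ult = 303.36 + 5.5738 = 308.94 kPa.
Net ultimate: q_net = 308.94 − 5.5738 = 303.36 kPa.
q_all(net) = 303.36 / 3 = 101.12 kPa.

q_all(net) ≈ 101 kPa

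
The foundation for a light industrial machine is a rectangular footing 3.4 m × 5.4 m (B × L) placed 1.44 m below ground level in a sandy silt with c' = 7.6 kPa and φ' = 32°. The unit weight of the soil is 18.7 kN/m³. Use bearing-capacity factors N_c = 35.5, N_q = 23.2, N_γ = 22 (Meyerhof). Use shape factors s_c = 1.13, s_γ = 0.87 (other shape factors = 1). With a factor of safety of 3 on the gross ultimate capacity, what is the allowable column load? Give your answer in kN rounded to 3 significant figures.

q = γ·D_f = 18.7 × 1.44 = 26.928 kPa.
c·N_c·s_c = 7.6 × 35.5 × 1.13 = 304.87 kPa
q·N_q = 26.928 × 23.2 = 624.73 kPa
0.5·γ·B·N_γ·s_γ = 0.5 × 18.7 × 3.4 × 22 × 0.87 = 608.46 kPa
q_ult = 304.87 + 624.73 + 608.46 = 1538.1 kPa.
Gross allowable pressure q_all = 1538.1 / 3 = 512.69 kPa.
Footing area = 18.36 m², so allowable column load = 512.69 × 18.36 = 9413 kN.

P_all ≈ 9410 kN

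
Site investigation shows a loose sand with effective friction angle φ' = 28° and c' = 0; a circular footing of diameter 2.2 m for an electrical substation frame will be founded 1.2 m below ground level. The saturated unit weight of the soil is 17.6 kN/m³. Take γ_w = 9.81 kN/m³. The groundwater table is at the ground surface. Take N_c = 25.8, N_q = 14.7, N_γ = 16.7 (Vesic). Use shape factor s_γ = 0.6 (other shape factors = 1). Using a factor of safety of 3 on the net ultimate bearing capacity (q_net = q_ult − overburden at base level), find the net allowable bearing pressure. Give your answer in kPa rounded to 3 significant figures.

γ' = 17.6 − 9.81 = 7.79 kN/m³ (submerged throughout). q = 7.79 × 1.2 = 9.348 kPa; the same γ' applies in the ½γBN_γ term.
q·N_q = 9.348 × 14.7 = 137.42 kPa
0.5·γ·B·N_γ·s_γ = 0.5 × 7.79 × 2.2 × 16.7 × 0.6 = 85.861 kPa
q_ult = 137.42 + 85.861 = 223.28 kPa.
q_net = 223.28 − 9.348 = 213.93 kPa.
q_all(net) = 213.93 / 3 = 71.31 kPa.

q_all(net) ≈ 71.3 kPa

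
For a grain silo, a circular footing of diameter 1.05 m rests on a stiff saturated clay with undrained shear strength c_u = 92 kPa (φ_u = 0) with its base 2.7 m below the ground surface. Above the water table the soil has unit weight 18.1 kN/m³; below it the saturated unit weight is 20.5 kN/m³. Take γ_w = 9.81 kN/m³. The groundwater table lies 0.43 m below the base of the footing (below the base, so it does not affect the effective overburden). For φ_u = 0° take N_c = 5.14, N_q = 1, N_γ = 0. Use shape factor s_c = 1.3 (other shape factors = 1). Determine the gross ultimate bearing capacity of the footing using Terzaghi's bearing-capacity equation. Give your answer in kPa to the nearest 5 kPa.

Effective surcharge at the founding depth q = γ·D_f = 18.1 × 2.7 = 48.87 kPa.
q_ult = c·N_c·s_c + q·N_q
     = 92 × 5.14 × 1.3 + 48.87 × 1
     = 614.74 + 48.87 = 663.61 kPa.

q_ult ≈ 665 kPa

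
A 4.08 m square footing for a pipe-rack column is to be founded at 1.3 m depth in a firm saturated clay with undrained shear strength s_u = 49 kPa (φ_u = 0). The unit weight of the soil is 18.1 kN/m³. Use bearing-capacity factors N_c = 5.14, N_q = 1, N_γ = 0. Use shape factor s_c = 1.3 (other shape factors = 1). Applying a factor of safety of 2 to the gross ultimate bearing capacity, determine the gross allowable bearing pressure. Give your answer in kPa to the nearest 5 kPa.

Overburden at base level: q = 18.1 × 1.3 = 23.53 kPa.
Cohesion term c·N_c·s_c = 49 × 5.14 × 1.3 = 327.42 kPa; surcharge term q·N_q = 23.53 × 1 = 23.53 kPa.
q_ult = 327.42 + 23.53 = 350.95 kPa.
q_all = q_ult / FS = 350.95 / 2 = 175.47 kPa.

q_all ≈ 175 kPa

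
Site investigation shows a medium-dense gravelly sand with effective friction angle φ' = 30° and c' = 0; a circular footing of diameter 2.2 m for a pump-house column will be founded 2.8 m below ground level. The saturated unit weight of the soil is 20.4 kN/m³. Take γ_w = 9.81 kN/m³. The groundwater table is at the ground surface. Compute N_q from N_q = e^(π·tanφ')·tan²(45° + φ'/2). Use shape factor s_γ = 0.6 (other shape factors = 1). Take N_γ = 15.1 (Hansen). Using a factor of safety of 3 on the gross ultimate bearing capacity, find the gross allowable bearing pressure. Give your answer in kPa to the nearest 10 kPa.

N_q = e^(π·tan30°)·tan²(60°) = 18.4.
With the water table at the surface the whole profile is submerged: γ' = 20.4 − 9.81 = 10.59 kN/m³, so q = γ'·D_f = 29.652 kPa; the same γ' applies in the ½γBN_γ term.
q_ult = q·N_q + 0.5·γ·B·N_γ·s_γ
     = 29.652 × 18.401 + 0.5 × 10.59 × 2.2 × 15.1 × 0.6
     = 545.63 + 105.54 = 651.17 kPa.
q_all = 651.17 / 3 = 217.06 kPa.

q_all ≈ 220 kPa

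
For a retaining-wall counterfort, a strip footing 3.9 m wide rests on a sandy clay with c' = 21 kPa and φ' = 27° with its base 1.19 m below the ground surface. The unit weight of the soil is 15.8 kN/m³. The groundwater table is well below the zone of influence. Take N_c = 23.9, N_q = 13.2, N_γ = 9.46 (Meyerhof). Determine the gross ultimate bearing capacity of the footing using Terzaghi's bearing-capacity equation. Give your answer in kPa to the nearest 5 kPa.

q_ult ≈ 1040 kPa

Overburden at base level: q = 15.8 × 1.19 = 18.802 kPa.
Cohesion term c·N_c = 21 × 23.9 = 501.9 kPa; surcharge term q·N_q = 18.802 × 13.2 = 248.19 kPa; self-weight term 0.5·γ·B·N_γ = 0.5 × 15.8 × 3.9 × 9.46 = 291.46 kPa.
q_ult = 501.9 + 248.19 + 291.46 = 1041.5 kPa.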